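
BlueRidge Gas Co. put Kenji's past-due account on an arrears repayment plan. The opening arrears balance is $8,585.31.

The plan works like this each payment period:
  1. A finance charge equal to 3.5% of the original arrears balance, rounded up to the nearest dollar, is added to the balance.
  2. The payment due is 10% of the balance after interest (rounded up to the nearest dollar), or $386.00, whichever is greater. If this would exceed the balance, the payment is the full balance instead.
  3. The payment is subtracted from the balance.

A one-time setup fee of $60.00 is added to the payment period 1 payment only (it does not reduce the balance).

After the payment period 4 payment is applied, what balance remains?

Payment period 1: $8,585.31 +$301.00 interest = $8,886.31; pay $889.00 (+ $60.00 fee) → $7,997.31
Payment period 2: $7,997.31 +$301.00 interest = $8,298.31; pay $830.00 → $7,468.31
Payment period 3: $7,468.31 +$301.00 interest = $7,769.31; pay $777.00 → $6,992.31
Payment period 4: $6,992.31 +$301.00 interest = $7,293.31; pay $730.00 → $6,563.31

$6,563.31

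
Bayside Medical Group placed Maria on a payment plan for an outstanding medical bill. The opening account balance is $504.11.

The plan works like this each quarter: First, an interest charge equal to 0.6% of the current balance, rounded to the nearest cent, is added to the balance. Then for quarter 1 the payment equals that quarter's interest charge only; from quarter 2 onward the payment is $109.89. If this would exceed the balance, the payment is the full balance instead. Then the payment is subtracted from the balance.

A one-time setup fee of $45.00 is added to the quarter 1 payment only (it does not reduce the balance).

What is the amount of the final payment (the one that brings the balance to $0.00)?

Quarter 1: opening $504.11; interest $3.02 → $507.13; payment $3.02 (+ $45.00 fee); balance $504.11
Quarter 2: opening $504.11; interest $3.02 → $507.13; payment $109.89; balance $397.24
Quarter 3: opening $397.24; interest $2.38 → $399.62; payment $109.89; balance $289.73
Quarter 4: opening $289.73; interest $1.74 → $291.47; payment $109.89; balance $181.58
Quarter 5: opening $181.58; interest $1.09 → $182.67; payment $109.89; balance $72.78
Quarter 6: opening $72.78; interest $0.44 → $73.22; payment $73.22; balance $0.00

$73.22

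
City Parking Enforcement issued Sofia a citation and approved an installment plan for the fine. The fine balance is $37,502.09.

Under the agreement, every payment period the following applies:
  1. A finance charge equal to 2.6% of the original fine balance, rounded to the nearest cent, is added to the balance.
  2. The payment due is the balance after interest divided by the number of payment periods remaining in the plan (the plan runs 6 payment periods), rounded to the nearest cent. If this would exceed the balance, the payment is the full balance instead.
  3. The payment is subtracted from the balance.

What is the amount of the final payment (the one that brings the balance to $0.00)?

# | Opening | Interest | Payment | End bal
1 | $37,502.09 | $975.05 | $6,412.86 | $32,064.28
2 | $32,064.28 | $975.05 | $6,607.87 | $26,431.46
3 | $26,431.46 | $975.05 | $6,851.63 | $20,554.88
4 | $20,554.88 | $975.05 | $7,176.64 | $14,353.29
5 | $14,353.29 | $975.05 | $7,664.17 | $7,664.17
6 | $7,664.17 | $975.05 | $8,639.22 | $0.00

$8,639.22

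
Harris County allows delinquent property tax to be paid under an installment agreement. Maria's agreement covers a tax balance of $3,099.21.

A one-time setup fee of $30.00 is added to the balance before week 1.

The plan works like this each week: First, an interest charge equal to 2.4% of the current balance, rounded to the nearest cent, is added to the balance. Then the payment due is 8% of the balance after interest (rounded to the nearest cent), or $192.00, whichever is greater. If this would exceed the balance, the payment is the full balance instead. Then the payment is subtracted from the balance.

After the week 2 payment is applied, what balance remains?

$2,777.22

Week 1: opening $3,129.21; interest $75.10 → $3,204.31; payment $256.34; balance $2,947.97
Week 2: opening $2,947.97; interest $70.75 → $3,018.72; payment $241.50; balance $2,777.22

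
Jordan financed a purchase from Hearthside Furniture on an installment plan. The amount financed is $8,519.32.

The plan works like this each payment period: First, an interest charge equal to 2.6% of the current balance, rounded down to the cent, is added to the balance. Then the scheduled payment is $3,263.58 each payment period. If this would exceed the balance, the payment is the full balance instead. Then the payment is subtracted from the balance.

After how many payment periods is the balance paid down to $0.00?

3

Payment period 1: opening $8,519.32; interest $221.50 → $8,740.82; payment $3,263.58; balance $5,477.24
Payment period 2: opening $5,477.24; interest $142.40 → $5,619.64; payment $3,263.58; balance $2,356.06
Payment period 3: opening $2,356.06; interest $61.25 → $2,417.31; payment $2,417.31; balance $0.00
Balance reaches $0.00 in payment period 3.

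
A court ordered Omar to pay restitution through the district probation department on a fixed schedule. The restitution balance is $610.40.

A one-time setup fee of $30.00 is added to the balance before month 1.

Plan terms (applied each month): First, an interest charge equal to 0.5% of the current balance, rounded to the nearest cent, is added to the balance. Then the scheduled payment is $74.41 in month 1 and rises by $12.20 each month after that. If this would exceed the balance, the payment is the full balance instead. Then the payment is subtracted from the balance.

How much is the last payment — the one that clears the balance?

Month 1: opening $640.40; interest $3.20 → $643.60; payment $74.41; balance $569.19
Month 2: opening $569.19; interest $2.85 → $572.04; payment $86.61; balance $485.43
Month 3: opening $485.43; interest $2.43 → $487.86; payment $98.81; balance $389.05
Month 4: opening $389.05; interest $1.95 → $391.00; payment $111.01; balance $279.99
Month 5: opening $279.99; interest $1.40 → $281.39; payment $123.21; balance $158.18
Month 6: opening $158.18; interest $0.79 → $158.97; payment $135.41; balance $23.56
Month 7: opening $23.56; interest $0.12 → $23.68; payment $23.68; balance $0.00

$23.68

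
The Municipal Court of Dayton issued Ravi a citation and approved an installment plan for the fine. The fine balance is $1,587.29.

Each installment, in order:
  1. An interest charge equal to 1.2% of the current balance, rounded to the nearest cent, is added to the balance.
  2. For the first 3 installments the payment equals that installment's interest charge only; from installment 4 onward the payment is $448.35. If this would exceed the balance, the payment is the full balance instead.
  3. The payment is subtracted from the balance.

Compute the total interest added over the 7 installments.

$102.19

Installment 1: opening $1,587.29; interest $19.05 → $1,606.34; payment $19.05; balance $1,587.29
Installment 2: opening $1,587.29; interest $19.05 → $1,606.34; payment $19.05; balance $1,587.29
Installment 3: opening $1,587.29; interest $19.05 → $1,606.34; payment $19.05; balance $1,587.29
Installment 4: opening $1,587.29; interest $19.05 → $1,606.34; payment $448.35; balance $1,157.99
Installment 5: opening $1,157.99; interest $13.90 → $1,171.89; payment $448.35; balance $723.54
Installment 6: opening $723.54; interest $8.68 → $732.22; payment $448.35; balance $283.87
Installment 7: opening $283.87; interest $3.41 → $287.28; payment $287.28; balance $0.00
Total interest: $19.05 + $19.05 + $19.05 + $19.05 + $13.90 + $8.68 + $3.41 = $102.19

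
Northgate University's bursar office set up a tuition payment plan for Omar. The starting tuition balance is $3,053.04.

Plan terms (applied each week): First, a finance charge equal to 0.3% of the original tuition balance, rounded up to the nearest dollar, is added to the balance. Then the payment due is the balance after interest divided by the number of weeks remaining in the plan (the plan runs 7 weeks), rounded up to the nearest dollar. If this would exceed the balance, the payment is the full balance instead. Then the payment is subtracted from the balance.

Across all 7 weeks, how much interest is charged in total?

$70.00

# | Opening | Interest | Payment | End bal
1 | $3,053.04 | $10.00 | $438.00 | $2,625.04
2 | $2,625.04 | $10.00 | $440.00 | $2,195.04
3 | $2,195.04 | $10.00 | $442.00 | $1,763.04
4 | $1,763.04 | $10.00 | $444.00 | $1,329.04
5 | $1,329.04 | $10.00 | $447.00 | $892.04
6 | $892.04 | $10.00 | $452.00 | $450.04
7 | $450.04 | $10.00 | $460.04 | $0.00
Total interest: $10.00 + $10.00 + $10.00 + $10.00 + $10.00 + $10.00 + $10.00 = $70.00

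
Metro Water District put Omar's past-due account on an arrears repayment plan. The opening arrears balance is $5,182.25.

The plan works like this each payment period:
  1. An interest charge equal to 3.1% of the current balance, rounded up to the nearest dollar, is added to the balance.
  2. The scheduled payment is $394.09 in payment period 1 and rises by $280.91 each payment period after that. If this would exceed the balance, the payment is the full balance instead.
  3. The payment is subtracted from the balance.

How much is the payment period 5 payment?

$1,517.73

# | Opening | Interest | Payment | End bal
1 | $5,182.25 | $161.00 | $394.09 | $4,949.16
2 | $4,949.16 | $154.00 | $675.00 | $4,428.16
3 | $4,428.16 | $138.00 | $955.91 | $3,610.25
4 | $3,610.25 | $112.00 | $1,236.82 | $2,485.43
5 | $2,485.43 | $78.00 | $1,517.73 | $1,045.70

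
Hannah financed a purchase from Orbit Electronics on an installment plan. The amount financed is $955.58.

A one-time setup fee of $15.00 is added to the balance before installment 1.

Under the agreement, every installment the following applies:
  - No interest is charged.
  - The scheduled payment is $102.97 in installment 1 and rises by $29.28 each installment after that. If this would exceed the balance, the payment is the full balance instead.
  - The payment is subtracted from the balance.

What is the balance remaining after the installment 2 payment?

Installment 1: $970.58 − $102.97 → $867.61
Installment 2: $867.61 − $132.25 → $735.36

$735.36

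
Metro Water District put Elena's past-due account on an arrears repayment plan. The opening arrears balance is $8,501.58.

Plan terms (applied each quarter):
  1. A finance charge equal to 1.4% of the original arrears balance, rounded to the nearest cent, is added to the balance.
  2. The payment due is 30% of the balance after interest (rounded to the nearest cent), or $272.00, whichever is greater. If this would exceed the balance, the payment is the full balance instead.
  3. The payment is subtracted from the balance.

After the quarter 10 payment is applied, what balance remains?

Quarter 1: opening $8,501.58; interest $119.02 → $8,620.60; payment $2,586.18; balance $6,034.42
Quarter 2: opening $6,034.42; interest $119.02 → $6,153.44; payment $1,846.03; balance $4,307.41
Quarter 3: opening $4,307.41; interest $119.02 → $4,426.43; payment $1,327.93; balance $3,098.50
Quarter 4: opening $3,098.50; interest $119.02 → $3,217.52; payment $965.26; balance $2,252.26
Quarter 5: opening $2,252.26; interest $119.02 → $2,371.28; payment $711.38; balance $1,659.90
Quarter 6: opening $1,659.90; interest $119.02 → $1,778.92; payment $533.68; balance $1,245.24
Quarter 7: opening $1,245.24; interest $119.02 → $1,364.26; payment $409.28; balance $954.98
Quarter 8: opening $954.98; interest $119.02 → $1,074.00; payment $322.20; balance $751.80
Quarter 9: opening $751.80; interest $119.02 → $870.82; payment $272.00; balance $598.82
Quarter 10: opening $598.82; interest $119.02 → $717.84; payment $272.00; balance $445.84

$445.84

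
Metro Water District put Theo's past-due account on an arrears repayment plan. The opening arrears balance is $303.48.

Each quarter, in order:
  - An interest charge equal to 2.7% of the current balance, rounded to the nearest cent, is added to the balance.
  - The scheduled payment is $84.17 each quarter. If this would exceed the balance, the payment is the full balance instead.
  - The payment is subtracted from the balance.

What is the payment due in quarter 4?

# | Opening | Interest | Payment | End bal
1 | $303.48 | $8.19 | $84.17 | $227.50
2 | $227.50 | $6.14 | $84.17 | $149.47
3 | $149.47 | $4.04 | $84.17 | $69.34
4 | $69.34 | $1.87 | $71.21 | $0.00

$71.21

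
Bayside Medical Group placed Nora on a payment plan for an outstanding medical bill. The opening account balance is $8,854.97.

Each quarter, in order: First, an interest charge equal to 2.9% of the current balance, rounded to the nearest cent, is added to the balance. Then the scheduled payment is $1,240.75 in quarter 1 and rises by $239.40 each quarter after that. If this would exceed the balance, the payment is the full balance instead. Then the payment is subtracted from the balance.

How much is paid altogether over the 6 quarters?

$9,808.88

Quarter 1: opening $8,854.97; interest $256.79 → $9,111.76; payment $1,240.75; balance $7,871.01
Quarter 2: opening $7,871.01; interest $228.26 → $8,099.27; payment $1,480.15; balance $6,619.12
Quarter 3: opening $6,619.12; interest $191.95 → $6,811.07; payment $1,719.55; balance $5,091.52
Quarter 4: opening $5,091.52; interest $147.65 → $5,239.17; payment $1,958.95; balance $3,280.22
Quarter 5: opening $3,280.22; interest $95.13 → $3,375.35; payment $2,198.35; balance $1,177.00
Quarter 6: opening $1,177.00; interest $34.13 → $1,211.13; payment $1,211.13; balance $0.00
Total paid: $9,808.88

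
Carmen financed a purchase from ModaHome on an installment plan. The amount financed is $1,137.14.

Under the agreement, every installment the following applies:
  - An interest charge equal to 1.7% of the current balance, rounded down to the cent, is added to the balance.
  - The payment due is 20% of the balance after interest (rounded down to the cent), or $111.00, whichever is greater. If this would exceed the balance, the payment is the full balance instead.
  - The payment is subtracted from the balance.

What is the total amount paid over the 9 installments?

Installment 1: $1,137.14 +$19.33 interest = $1,156.47; pay $231.29 → $925.18
Installment 2: $925.18 +$15.72 interest = $940.90; pay $188.18 → $752.72
Installment 3: $752.72 +$12.79 interest = $765.51; pay $153.10 → $612.41
Installment 4: $612.41 +$10.41 interest = $622.82; pay $124.56 → $498.26
Installment 5: $498.26 +$8.47 interest = $506.73; pay $111.00 → $395.73
Installment 6: $395.73 +$6.72 interest = $402.45; pay $111.00 → $291.45
Installment 7: $291.45 +$4.95 interest = $296.40; pay $111.00 → $185.40
Installment 8: $185.40 +$3.15 interest = $188.55; pay $111.00 → $77.55
Installment 9: $77.55 +$1.31 interest = $78.86; pay $78.86 → $0.00
Total paid: $1,219.99

$1,219.99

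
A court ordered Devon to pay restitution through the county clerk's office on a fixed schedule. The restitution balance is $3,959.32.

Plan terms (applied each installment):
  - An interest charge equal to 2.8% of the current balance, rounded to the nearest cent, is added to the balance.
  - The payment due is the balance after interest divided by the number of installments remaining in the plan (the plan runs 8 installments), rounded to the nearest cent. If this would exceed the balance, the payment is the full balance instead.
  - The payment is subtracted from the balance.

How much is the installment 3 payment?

$537.66

Installment 1: opening $3,959.32; interest $110.86 → $4,070.18; payment $508.77; balance $3,561.41
Installment 2: opening $3,561.41; interest $99.72 → $3,661.13; payment $523.02; balance $3,138.11
Installment 3: opening $3,138.11; interest $87.87 → $3,225.98; payment $537.66; balance $2,688.32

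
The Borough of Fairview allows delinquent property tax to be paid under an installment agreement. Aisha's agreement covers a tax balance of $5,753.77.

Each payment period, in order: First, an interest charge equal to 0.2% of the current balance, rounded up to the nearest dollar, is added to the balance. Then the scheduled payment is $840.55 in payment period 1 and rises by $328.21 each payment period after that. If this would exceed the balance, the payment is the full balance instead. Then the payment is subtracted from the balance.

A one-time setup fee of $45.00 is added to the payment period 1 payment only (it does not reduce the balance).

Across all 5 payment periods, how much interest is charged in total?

$36.00

# | Opening | Interest | Payment | Fee | End bal
1 | $5,753.77 | $12.00 | $840.55 | $45.00 | $4,925.22
2 | $4,925.22 | $10.00 | $1,168.76 | — | $3,766.46
3 | $3,766.46 | $8.00 | $1,496.97 | — | $2,277.49
4 | $2,277.49 | $5.00 | $1,825.18 | — | $457.31
5 | $457.31 | $1.00 | $458.31 | — | $0.00
Total interest: $12.00 + $10.00 + $8.00 + $5.00 + $1.00 = $36.00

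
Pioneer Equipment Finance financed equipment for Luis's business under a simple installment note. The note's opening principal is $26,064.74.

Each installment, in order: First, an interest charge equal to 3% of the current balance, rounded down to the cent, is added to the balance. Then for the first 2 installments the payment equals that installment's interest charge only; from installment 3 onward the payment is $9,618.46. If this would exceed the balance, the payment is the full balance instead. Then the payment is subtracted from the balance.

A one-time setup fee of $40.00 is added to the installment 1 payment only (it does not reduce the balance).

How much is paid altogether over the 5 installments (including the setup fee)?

# | Opening | Interest | Payment | Fee | End bal
1 | $26,064.74 | $781.94 | $781.94 | $40.00 | $26,064.74
2 | $26,064.74 | $781.94 | $781.94 | — | $26,064.74
3 | $26,064.74 | $781.94 | $9,618.46 | — | $17,228.22
4 | $17,228.22 | $516.84 | $9,618.46 | — | $8,126.60
5 | $8,126.60 | $243.79 | $8,370.39 | — | $0.00
Total paid: $29,211.19

$29,211.19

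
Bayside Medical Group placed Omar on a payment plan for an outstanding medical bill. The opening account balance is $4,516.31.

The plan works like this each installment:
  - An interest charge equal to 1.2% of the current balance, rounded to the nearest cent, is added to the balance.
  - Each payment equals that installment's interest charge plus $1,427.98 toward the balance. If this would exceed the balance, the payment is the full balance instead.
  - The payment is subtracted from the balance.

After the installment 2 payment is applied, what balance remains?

# | Opening | Interest | Payment | End bal
1 | $4,516.31 | $54.20 | $1,482.18 | $3,088.33
2 | $3,088.33 | $37.06 | $1,465.04 | $1,660.35

$1,660.35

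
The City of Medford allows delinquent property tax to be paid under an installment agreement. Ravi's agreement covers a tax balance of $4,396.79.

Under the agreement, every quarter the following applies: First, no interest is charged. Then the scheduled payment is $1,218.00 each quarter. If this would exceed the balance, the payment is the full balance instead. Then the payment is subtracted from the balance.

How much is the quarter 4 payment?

$742.79

Quarter 1: opening $4,396.79; payment $1,218.00; balance $3,178.79
Quarter 2: opening $3,178.79; payment $1,218.00; balance $1,960.79
Quarter 3: opening $1,960.79; payment $1,218.00; balance $742.79
Quarter 4: opening $742.79; payment $742.79; balance $0.00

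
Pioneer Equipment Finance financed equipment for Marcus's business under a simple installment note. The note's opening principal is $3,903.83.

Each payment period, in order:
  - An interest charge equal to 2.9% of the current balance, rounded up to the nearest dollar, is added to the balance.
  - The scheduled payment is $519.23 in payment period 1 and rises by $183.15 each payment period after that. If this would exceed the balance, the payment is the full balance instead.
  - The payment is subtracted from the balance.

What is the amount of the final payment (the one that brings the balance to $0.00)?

Payment period 1: $3,903.83 +$114.00 interest = $4,017.83; pay $519.23 → $3,498.60
Payment period 2: $3,498.60 +$102.00 interest = $3,600.60; pay $702.38 → $2,898.22
Payment period 3: $2,898.22 +$85.00 interest = $2,983.22; pay $885.53 → $2,097.69
Payment period 4: $2,097.69 +$61.00 interest = $2,158.69; pay $1,068.68 → $1,090.01
Payment period 5: $1,090.01 +$32.00 interest = $1,122.01; pay $1,122.01 → $0.00

$1,122.01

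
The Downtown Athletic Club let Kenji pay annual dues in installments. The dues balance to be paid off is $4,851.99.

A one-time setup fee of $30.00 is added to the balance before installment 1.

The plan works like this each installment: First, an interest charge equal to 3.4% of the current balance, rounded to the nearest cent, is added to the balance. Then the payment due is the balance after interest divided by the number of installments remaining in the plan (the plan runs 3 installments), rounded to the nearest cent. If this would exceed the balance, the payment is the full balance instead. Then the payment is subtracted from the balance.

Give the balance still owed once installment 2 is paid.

$1,739.87

Installment 1: $4,881.99 +$165.99 interest = $5,047.98; pay $1,682.66 → $3,365.32
Installment 2: $3,365.32 +$114.42 interest = $3,479.74; pay $1,739.87 → $1,739.87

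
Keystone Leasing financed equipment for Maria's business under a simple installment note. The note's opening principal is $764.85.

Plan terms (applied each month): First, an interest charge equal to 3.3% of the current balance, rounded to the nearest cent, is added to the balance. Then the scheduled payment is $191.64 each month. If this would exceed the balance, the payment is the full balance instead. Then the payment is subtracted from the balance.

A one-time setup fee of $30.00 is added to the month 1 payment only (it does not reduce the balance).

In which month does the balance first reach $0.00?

5

Month 1: $764.85 +$25.24 interest = $790.09; pay $191.64 (+ $30.00 fee) → $598.45
Month 2: $598.45 +$19.75 interest = $618.20; pay $191.64 → $426.56
Month 3: $426.56 +$14.08 interest = $440.64; pay $191.64 → $249.00
Month 4: $249.00 +$8.22 interest = $257.22; pay $191.64 → $65.58
Month 5: $65.58 +$2.16 interest = $67.74; pay $67.74 → $0.00
Balance reaches $0.00 in month 5.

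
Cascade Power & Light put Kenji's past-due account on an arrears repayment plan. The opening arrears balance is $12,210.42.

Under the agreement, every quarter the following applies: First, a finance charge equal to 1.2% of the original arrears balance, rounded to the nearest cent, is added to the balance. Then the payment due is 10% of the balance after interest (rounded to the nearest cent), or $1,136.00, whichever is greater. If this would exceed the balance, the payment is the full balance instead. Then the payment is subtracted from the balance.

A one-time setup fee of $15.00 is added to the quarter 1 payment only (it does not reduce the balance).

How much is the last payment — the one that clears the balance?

$383.61

Quarter 1: opening $12,210.42; interest $146.53 → $12,356.95; payment $1,235.70 (+ $15.00 fee); balance $11,121.25
Quarter 2: opening $11,121.25; interest $146.53 → $11,267.78; payment $1,136.00; balance $10,131.78
Quarter 3: opening $10,131.78; interest $146.53 → $10,278.31; payment $1,136.00; balance $9,142.31
Quarter 4: opening $9,142.31; interest $146.53 → $9,288.84; payment $1,136.00; balance $8,152.84
Quarter 5: opening $8,152.84; interest $146.53 → $8,299.37; payment $1,136.00; balance $7,163.37
Quarter 6: opening $7,163.37; interest $146.53 → $7,309.90; payment $1,136.00; balance $6,173.90
Quarter 7: opening $6,173.90; interest $146.53 → $6,320.43; payment $1,136.00; balance $5,184.43
Quarter 8: opening $5,184.43; interest $146.53 → $5,330.96; payment $1,136.00; balance $4,194.96
Quarter 9: opening $4,194.96; interest $146.53 → $4,341.49; payment $1,136.00; balance $3,205.49
Quarter 10: opening $3,205.49; interest $146.53 → $3,352.02; payment $1,136.00; balance $2,216.02
Quarter 11: opening $2,216.02; interest $146.53 → $2,362.55; payment $1,136.00; balance $1,226.55
Quarter 12: opening $1,226.55; interest $146.53 → $1,373.08; payment $1,136.00; balance $237.08
Quarter 13: opening $237.08; interest $146.53 → $383.61; payment $383.61; balance $0.00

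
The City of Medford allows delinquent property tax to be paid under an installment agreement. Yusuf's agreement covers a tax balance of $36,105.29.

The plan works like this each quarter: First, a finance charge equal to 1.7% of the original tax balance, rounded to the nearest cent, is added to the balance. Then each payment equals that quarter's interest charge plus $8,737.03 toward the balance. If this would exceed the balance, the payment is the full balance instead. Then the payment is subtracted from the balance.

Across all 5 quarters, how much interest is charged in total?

# | Opening | Interest | Payment | End bal
1 | $36,105.29 | $613.79 | $9,350.82 | $27,368.26
2 | $27,368.26 | $613.79 | $9,350.82 | $18,631.23
3 | $18,631.23 | $613.79 | $9,350.82 | $9,894.20
4 | $9,894.20 | $613.79 | $9,350.82 | $1,157.17
5 | $1,157.17 | $613.79 | $1,770.96 | $0.00
Total interest: $613.79 + $613.79 + $613.79 + $613.79 + $613.79 = $3,068.95

$3,068.95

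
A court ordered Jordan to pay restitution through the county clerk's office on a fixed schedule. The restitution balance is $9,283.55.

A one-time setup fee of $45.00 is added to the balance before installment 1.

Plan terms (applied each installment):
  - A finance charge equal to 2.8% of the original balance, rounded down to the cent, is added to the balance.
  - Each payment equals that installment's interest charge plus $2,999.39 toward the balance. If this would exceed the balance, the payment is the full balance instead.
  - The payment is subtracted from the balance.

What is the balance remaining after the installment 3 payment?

Installment 1: opening $9,328.55; interest $259.93 → $9,588.48; payment $3,259.32; balance $6,329.16
Installment 2: opening $6,329.16; interest $259.93 → $6,589.09; payment $3,259.32; balance $3,329.77
Installment 3: opening $3,329.77; interest $259.93 → $3,589.70; payment $3,259.32; balance $330.38

$330.38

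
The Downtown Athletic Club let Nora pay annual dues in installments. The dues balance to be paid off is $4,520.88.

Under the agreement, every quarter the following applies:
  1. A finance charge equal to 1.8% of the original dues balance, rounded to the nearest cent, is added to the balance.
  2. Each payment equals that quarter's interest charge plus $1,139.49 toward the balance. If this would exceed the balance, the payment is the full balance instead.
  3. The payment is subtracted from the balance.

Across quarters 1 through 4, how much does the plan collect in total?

$4,846.40

# | Opening | Interest | Payment | End bal
1 | $4,520.88 | $81.38 | $1,220.87 | $3,381.39
2 | $3,381.39 | $81.38 | $1,220.87 | $2,241.90
3 | $2,241.90 | $81.38 | $1,220.87 | $1,102.41
4 | $1,102.41 | $81.38 | $1,183.79 | $0.00
Total paid: $4,846.40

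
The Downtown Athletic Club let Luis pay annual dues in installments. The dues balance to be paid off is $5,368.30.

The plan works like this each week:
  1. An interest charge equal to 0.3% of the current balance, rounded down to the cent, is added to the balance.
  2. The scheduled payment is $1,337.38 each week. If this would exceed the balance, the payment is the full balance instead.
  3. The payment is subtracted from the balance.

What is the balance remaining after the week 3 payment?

Week 1: $5,368.30 +$16.10 interest = $5,384.40; pay $1,337.38 → $4,047.02
Week 2: $4,047.02 +$12.14 interest = $4,059.16; pay $1,337.38 → $2,721.78
Week 3: $2,721.78 +$8.16 interest = $2,729.94; pay $1,337.38 → $1,392.56

$1,392.56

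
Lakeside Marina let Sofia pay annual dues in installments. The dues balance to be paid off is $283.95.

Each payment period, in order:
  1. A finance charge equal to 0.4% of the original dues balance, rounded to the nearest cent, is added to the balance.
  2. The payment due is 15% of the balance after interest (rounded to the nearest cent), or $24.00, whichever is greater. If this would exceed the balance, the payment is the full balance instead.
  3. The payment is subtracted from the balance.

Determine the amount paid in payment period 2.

Payment period 1: opening $283.95; interest $1.14 → $285.09; payment $42.76; balance $242.33
Payment period 2: opening $242.33; interest $1.14 → $243.47; payment $36.52; balance $206.95

$36.52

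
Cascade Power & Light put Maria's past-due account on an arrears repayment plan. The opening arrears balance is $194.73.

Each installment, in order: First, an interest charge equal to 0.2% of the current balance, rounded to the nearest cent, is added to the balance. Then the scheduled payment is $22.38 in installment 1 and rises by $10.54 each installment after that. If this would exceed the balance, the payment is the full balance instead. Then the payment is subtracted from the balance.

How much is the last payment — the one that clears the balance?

$43.27

Installment 1: $194.73 +$0.39 interest = $195.12; pay $22.38 → $172.74
Installment 2: $172.74 +$0.35 interest = $173.09; pay $32.92 → $140.17
Installment 3: $140.17 +$0.28 interest = $140.45; pay $43.46 → $96.99
Installment 4: $96.99 +$0.19 interest = $97.18; pay $54.00 → $43.18
Installment 5: $43.18 +$0.09 interest = $43.27; pay $43.27 → $0.00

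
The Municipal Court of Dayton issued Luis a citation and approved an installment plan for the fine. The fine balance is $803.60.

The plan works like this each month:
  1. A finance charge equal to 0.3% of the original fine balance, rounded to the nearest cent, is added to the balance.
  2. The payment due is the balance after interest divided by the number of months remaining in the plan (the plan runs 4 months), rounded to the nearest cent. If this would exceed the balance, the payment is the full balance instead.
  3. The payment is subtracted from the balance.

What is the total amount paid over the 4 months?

Month 1: $803.60 +$2.41 interest = $806.01; pay $201.50 → $604.51
Month 2: $604.51 +$2.41 interest = $606.92; pay $202.31 → $404.61
Month 3: $404.61 +$2.41 interest = $407.02; pay $203.51 → $203.51
Month 4: $203.51 +$2.41 interest = $205.92; pay $205.92 → $0.00
Total paid: $813.24

$813.24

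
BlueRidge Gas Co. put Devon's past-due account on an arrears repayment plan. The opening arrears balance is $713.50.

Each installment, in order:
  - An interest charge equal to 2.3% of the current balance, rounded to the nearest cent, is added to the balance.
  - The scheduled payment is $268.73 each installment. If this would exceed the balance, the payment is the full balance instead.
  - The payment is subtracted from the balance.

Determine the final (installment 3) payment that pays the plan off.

$207.73

Installment 1: opening $713.50; interest $16.41 → $729.91; payment $268.73; balance $461.18
Installment 2: opening $461.18; interest $10.61 → $471.79; payment $268.73; balance $203.06
Installment 3: opening $203.06; interest $4.67 → $207.73; payment $207.73; balance $0.00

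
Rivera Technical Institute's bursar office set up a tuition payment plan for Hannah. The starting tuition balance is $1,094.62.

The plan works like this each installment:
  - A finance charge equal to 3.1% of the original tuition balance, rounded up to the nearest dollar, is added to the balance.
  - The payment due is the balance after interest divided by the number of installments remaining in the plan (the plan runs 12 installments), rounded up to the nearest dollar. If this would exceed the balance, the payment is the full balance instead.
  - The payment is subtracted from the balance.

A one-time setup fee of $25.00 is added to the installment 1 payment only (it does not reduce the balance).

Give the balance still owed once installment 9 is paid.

$400.62

# | Opening | Interest | Payment | Fee | End bal
1 | $1,094.62 | $34.00 | $95.00 | $25.00 | $1,033.62
2 | $1,033.62 | $34.00 | $98.00 | — | $969.62
3 | $969.62 | $34.00 | $101.00 | — | $902.62
4 | $902.62 | $34.00 | $105.00 | — | $831.62
5 | $831.62 | $34.00 | $109.00 | — | $756.62
6 | $756.62 | $34.00 | $113.00 | — | $677.62
7 | $677.62 | $34.00 | $119.00 | — | $592.62
8 | $592.62 | $34.00 | $126.00 | — | $500.62
9 | $500.62 | $34.00 | $134.00 | — | $400.62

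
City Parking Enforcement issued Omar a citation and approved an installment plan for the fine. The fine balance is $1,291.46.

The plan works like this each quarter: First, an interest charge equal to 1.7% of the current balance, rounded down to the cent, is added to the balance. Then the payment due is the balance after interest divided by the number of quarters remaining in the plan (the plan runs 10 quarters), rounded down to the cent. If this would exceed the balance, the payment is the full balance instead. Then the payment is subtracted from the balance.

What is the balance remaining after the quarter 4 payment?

$828.92

Quarter 1: $1,291.46 +$21.95 interest = $1,313.41; pay $131.34 → $1,182.07
Quarter 2: $1,182.07 +$20.09 interest = $1,202.16; pay $133.57 → $1,068.59
Quarter 3: $1,068.59 +$18.16 interest = $1,086.75; pay $135.84 → $950.91
Quarter 4: $950.91 +$16.16 interest = $967.07; pay $138.15 → $828.92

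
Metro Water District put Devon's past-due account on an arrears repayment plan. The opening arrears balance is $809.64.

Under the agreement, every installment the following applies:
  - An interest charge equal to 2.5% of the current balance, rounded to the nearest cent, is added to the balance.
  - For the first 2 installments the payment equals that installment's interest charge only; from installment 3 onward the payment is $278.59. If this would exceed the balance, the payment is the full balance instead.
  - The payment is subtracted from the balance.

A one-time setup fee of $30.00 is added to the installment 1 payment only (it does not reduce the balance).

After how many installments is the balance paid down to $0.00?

Installment 1: opening $809.64; interest $20.24 → $829.88; payment $20.24 (+ $30.00 fee); balance $809.64
Installment 2: opening $809.64; interest $20.24 → $829.88; payment $20.24; balance $809.64
Installment 3: opening $809.64; interest $20.24 → $829.88; payment $278.59; balance $551.29
Installment 4: opening $551.29; interest $13.78 → $565.07; payment $278.59; balance $286.48
Installment 5: opening $286.48; interest $7.16 → $293.64; payment $278.59; balance $15.05
Installment 6: opening $15.05; interest $0.38 → $15.43; payment $15.43; balance $0.00
Balance reaches $0.00 in installment 6.

6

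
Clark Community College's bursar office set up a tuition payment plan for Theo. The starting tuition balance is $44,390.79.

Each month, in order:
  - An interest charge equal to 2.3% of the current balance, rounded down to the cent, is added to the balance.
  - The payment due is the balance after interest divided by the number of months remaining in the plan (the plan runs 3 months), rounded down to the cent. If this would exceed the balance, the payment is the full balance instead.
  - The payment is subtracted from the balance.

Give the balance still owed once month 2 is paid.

$15,485.42

Month 1: $44,390.79 +$1,020.98 interest = $45,411.77; pay $15,137.25 → $30,274.52
Month 2: $30,274.52 +$696.31 interest = $30,970.83; pay $15,485.41 → $15,485.42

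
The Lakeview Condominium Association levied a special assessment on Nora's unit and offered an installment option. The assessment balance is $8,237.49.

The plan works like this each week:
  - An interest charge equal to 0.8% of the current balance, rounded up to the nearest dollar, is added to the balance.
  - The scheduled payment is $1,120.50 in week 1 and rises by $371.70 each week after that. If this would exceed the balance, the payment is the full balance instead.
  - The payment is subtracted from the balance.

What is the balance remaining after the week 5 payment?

# | Opening | Interest | Payment | End bal
1 | $8,237.49 | $66.00 | $1,120.50 | $7,182.99
2 | $7,182.99 | $58.00 | $1,492.20 | $5,748.79
3 | $5,748.79 | $46.00 | $1,863.90 | $3,930.89
4 | $3,930.89 | $32.00 | $2,235.60 | $1,727.29
5 | $1,727.29 | $14.00 | $1,741.29 | $0.00

$0.00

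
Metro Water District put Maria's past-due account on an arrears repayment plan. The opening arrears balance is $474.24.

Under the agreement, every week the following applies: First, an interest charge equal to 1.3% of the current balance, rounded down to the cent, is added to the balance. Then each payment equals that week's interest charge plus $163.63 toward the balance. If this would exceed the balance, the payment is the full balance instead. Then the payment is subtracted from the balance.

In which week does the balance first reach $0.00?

Week 1: opening $474.24; interest $6.16 → $480.40; payment $169.79; balance $310.61
Week 2: opening $310.61; interest $4.03 → $314.64; payment $167.66; balance $146.98
Week 3: opening $146.98; interest $1.91 → $148.89; payment $148.89; balance $0.00
Balance reaches $0.00 in week 3.

3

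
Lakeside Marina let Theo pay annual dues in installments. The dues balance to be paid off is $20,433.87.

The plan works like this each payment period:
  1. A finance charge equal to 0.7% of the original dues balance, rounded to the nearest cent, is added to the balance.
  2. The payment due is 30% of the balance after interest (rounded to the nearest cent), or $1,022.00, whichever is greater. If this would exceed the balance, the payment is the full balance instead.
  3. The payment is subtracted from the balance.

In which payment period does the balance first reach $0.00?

# | Opening | Interest | Payment | End bal
1 | $20,433.87 | $143.04 | $6,173.07 | $14,403.84
2 | $14,403.84 | $143.04 | $4,364.06 | $10,182.82
3 | $10,182.82 | $143.04 | $3,097.76 | $7,228.10
4 | $7,228.10 | $143.04 | $2,211.34 | $5,159.80
5 | $5,159.80 | $143.04 | $1,590.85 | $3,711.99
6 | $3,711.99 | $143.04 | $1,156.51 | $2,698.52
7 | $2,698.52 | $143.04 | $1,022.00 | $1,819.56
8 | $1,819.56 | $143.04 | $1,022.00 | $940.60
9 | $940.60 | $143.04 | $1,022.00 | $61.64
10 | $61.64 | $143.04 | $204.68 | $0.00
Balance reaches $0.00 in payment period 10.

10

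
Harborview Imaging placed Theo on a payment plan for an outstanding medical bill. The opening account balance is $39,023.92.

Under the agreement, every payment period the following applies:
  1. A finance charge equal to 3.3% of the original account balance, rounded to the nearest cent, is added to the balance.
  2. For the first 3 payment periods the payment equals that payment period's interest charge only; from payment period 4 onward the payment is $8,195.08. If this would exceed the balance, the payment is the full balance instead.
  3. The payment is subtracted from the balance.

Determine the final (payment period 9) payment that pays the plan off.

Payment period 1: opening $39,023.92; interest $1,287.79 → $40,311.71; payment $1,287.79; balance $39,023.92
Payment period 2: opening $39,023.92; interest $1,287.79 → $40,311.71; payment $1,287.79; balance $39,023.92
Payment period 3: opening $39,023.92; interest $1,287.79 → $40,311.71; payment $1,287.79; balance $39,023.92
Payment period 4: opening $39,023.92; interest $1,287.79 → $40,311.71; payment $8,195.08; balance $32,116.63
Payment period 5: opening $32,116.63; interest $1,287.79 → $33,404.42; payment $8,195.08; balance $25,209.34
Payment period 6: opening $25,209.34; interest $1,287.79 → $26,497.13; payment $8,195.08; balance $18,302.05
Payment period 7: opening $18,302.05; interest $1,287.79 → $19,589.84; payment $8,195.08; balance $11,394.76
Payment period 8: opening $11,394.76; interest $1,287.79 → $12,682.55; payment $8,195.08; balance $4,487.47
Payment period 9: opening $4,487.47; interest $1,287.79 → $5,775.26; payment $5,775.26; balance $0.00

$5,775.26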